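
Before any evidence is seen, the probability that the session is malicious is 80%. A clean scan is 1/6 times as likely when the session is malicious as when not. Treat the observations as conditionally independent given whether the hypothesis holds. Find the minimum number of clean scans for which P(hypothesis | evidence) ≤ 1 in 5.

Prior odds: 0.8 ÷ 0.2 = 4.
Likelihood ratio per clean scan = 1/6.
Target posterior odds = 0.2/0.8 = 0.25.
Require (1/6)ⁿ ≤ 0.25 ÷ 4 = 0.0625.
(1/6)¹ = 1/6 is still above 0.0625 but (1/6)² = 1/36 is at or below it, so n = 2.

2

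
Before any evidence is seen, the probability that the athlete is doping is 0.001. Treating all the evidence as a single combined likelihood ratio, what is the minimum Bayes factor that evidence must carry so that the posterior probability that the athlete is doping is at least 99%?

98901

Prior odds = 0.001/0.999 = 1/999.
Target odds = 0.99/0.01 = 99.
Required Bayes factor = 99 ÷ (1/999) = 98901.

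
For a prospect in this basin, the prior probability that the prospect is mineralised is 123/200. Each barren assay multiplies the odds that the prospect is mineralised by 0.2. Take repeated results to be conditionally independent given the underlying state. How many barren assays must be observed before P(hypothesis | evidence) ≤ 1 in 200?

Prior odds: 0.615 ÷ 0.385 = 123/77.
Likelihood ratio per barren assay = 0.2.
Target odds: 0.005 ÷ 0.995 = 1/199.
Need (123/77) × 0.2ⁿ ≤ 1/199, i.e. 0.2ⁿ ≤ 77/24477.
0.2³ = 0.008 is still above 77/24477 but 0.2⁴ = 0.0016 is at or below it, so n = 4.

4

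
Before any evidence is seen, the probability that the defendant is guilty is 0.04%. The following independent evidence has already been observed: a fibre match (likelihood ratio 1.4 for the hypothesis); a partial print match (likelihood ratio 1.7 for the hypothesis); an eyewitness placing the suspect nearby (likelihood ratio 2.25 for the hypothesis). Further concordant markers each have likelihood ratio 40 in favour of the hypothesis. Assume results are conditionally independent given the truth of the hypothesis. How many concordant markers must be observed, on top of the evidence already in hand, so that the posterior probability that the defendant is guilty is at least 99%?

Prior odds = 0.0004/0.9996 = 1/2499.
Combined Bayes factor of the evidence already in hand = 1.4 × 1.7 × 2.25 = 5.355.
Odds after that evidence = (1/2499) × 5.355 = 3/1400.
Target odds = 0.99/0.01 = 99.
Need 40ⁿ ≥ 99 ÷ (3/1400) = 46200.
40² = 1600 falls short of 46200 but 40³ = 64000 reaches it, so n = 3.

3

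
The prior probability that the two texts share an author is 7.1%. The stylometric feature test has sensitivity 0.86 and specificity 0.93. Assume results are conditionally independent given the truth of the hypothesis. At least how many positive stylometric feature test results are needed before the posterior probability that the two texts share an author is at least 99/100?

Prior odds = 0.071/0.929 = 71/929.
False-positive rate = 1 − 0.93 = 0.07; likelihood ratio of a positive = 0.86/0.07 = 86/7.
Target odds: 0.99 ÷ 0.01 = 99.
Require (86/7)ⁿ ≥ 99 ÷ (71/929) = 91971/71.
(86/7)² = 7396/49 falls short of 91971/71 but (86/7)³ = 636056/343 reaches it, so n = 3.

3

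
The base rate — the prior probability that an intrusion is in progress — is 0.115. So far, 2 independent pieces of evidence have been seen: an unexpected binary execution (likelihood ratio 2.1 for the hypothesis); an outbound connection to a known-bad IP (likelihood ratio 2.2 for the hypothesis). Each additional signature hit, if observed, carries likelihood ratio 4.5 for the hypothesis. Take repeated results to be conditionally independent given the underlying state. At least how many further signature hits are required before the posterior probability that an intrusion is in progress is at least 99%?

4

Prior odds = 0.115/0.885 = 23/177.
Combined Bayes factor of the evidence already in hand = 2.1 × 2.2 = 4.62.
Odds after that evidence = (23/177) × 4.62 = 1771/2950.
Target odds = 0.99/0.01 = 99.
Need 4.5ⁿ ≥ 99 ÷ (1771/2950) = 26550/161.
4.5³ = 91.125 falls short of 26550/161 but 4.5⁴ = 410.0625 reaches it, so n = 4.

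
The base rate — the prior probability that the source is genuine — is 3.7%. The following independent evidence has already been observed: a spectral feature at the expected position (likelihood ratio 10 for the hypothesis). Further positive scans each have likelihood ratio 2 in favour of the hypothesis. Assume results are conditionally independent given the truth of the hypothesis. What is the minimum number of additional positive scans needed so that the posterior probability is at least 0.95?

Prior odds = 0.037/0.963 = 37/963.
Bayes factor of the evidence already in hand = 10.
Odds after that evidence = (37/963) × 10 = 370/963.
Target odds = 0.95/0.05 = 19.
Need 2ⁿ ≥ 19 ÷ (370/963) = 18297/370.
2⁵ = 32 falls short of 18297/370 but 2⁶ = 64 reaches it, so n = 6.

6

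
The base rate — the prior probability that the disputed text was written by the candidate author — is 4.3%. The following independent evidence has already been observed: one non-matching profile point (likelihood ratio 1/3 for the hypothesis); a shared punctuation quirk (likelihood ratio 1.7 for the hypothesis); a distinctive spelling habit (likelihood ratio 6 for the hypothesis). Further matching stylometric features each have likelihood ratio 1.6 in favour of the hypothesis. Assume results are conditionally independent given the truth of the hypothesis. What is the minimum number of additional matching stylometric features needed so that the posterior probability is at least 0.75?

Prior odds = 0.043/0.957 = 43/957.
Combined Bayes factor of the evidence already in hand = (1/3) × 1.7 × 6 = 3.4.
Odds after that evidence = (43/957) × 3.4 = 731/4785.
Target odds = 0.75/0.25 = 3.
Need 1.6ⁿ ≥ 3 ÷ (731/4785) = 14355/731.
1.6⁶ = 262144/15625 falls short of 14355/731 but 1.6⁷ = 2097152/78125 reaches it, so n = 7.

7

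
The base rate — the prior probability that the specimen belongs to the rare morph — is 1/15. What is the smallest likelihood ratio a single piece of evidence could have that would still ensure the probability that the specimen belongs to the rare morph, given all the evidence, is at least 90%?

126

Prior odds = (1/15)/(14/15) = 1/14.
Target odds = 0.9/0.1 = 9.
Required Bayes factor = 9 ÷ (1/14) = 126.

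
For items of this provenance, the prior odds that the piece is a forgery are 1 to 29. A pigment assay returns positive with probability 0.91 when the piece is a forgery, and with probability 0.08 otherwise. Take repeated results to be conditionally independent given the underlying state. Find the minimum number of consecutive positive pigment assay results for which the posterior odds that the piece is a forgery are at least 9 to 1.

Prior odds = 1/29.
Likelihood ratio of a positive result = 0.91/0.08 = 11.375.
Target odds = 9.
Need (1/29) × 11.375ⁿ ≥ 9, i.e. 11.375ⁿ ≥ 261.
11.375² = 129.390625 falls short of 261 but 11.375³ = 753571/512 reaches it, so n = 3.

3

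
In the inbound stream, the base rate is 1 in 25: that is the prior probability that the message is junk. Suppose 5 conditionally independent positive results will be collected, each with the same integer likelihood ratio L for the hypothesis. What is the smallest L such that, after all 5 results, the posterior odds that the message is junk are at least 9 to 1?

3

Prior odds = 0.04/0.96 = 1/24.
Target odds = 9.
Need L⁵ ≥ 9 ÷ (1/24) = 216.
2⁵ = 32 < 216 ≤ 243 = 3⁵, so L = 3.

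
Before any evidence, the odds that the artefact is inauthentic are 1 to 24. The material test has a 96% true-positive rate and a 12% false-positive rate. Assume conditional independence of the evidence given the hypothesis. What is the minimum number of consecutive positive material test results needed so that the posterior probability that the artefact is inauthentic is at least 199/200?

5

Prior odds = 1/24.
Likelihood ratio of a positive result = 0.96/0.12 = 8.
Target posterior odds = 0.995/0.005 = 199.
Require 8ⁿ ≥ 199 ÷ (1/24) = 4776.
8⁴ = 4096 falls short of 4776 but 8⁵ = 32768 reaches it, so n = 5.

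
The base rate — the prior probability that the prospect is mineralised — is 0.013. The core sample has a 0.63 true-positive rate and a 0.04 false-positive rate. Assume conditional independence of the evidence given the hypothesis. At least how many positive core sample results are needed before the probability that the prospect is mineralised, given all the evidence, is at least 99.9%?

5

Prior odds = 0.013/0.987 = 13/987.
Likelihood ratio of a positive result = 0.63/0.04 = 15.75.
Target odds: 0.999 ÷ 0.001 = 999.
Require 15.75ⁿ ≥ 999 ÷ (13/987) = 986013/13.
15.75⁴ = 15752961/256 falls short of 986013/13 but 15.75⁵ = 992436543/1024 reaches it, so n = 5.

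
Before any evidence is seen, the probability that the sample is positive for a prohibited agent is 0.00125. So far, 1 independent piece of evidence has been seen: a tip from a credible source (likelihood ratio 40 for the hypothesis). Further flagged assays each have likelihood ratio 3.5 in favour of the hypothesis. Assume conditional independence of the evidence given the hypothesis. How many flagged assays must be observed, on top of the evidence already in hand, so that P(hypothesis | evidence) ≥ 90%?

5

Prior odds = 0.00125/0.99875 = 1/799.
Bayes factor of the evidence already in hand = 40.
Odds after that evidence = (1/799) × 40 = 40/799.
Target odds = 0.9/0.1 = 9.
Need 3.5ⁿ ≥ 9 ÷ (40/799) = 179.775.
3.5⁴ = 150.0625 falls short of 179.775 but 3.5⁵ = 525.21875 reaches it, so n = 5.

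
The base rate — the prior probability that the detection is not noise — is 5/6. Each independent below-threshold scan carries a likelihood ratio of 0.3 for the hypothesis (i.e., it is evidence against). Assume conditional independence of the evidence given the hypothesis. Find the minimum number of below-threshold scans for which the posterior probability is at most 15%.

Prior odds: (5/6) ÷ (1/6) = 5.
Likelihood ratio per below-threshold scan = 0.3.
Target posterior odds = 0.15/0.85 = 3/17.
Require 0.3ⁿ ≤ 3/17 ÷ 5 = 3/85.
0.3² = 0.09 is still above 3/85 but 0.3³ = 0.027 is at or below it, so n = 3.

3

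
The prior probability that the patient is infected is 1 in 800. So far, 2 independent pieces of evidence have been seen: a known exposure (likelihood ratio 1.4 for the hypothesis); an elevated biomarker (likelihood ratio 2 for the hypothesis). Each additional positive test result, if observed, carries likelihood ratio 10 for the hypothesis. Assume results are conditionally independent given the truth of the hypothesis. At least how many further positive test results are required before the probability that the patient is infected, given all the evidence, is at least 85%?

4

Prior odds = 0.00125/0.99875 = 1/799.
Combined Bayes factor of the evidence already in hand = 1.4 × 2 = 2.8.
Odds after that evidence = (1/799) × 2.8 = 14/3995.
Target odds = 0.85/0.15 = 17/3.
Need 10ⁿ ≥ 17/3 ÷ (14/3995) = 67915/42.
10³ = 1000 falls short of 67915/42 but 10⁴ = 10000 reaches it, so n = 4.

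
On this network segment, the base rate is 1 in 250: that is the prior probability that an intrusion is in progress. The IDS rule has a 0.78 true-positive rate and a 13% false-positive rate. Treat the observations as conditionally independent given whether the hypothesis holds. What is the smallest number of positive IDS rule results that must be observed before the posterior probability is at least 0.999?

7

Prior odds = 0.004/0.996 = 1/249.
Likelihood ratio of a positive result = 0.78/0.13 = 6.
Target odds: 0.999 ÷ 0.001 = 999.
Require 6ⁿ ≥ 999 ÷ (1/249) = 248751.
6⁶ = 46656 falls short of 248751 but 6⁷ = 279936 reaches it, so n = 7.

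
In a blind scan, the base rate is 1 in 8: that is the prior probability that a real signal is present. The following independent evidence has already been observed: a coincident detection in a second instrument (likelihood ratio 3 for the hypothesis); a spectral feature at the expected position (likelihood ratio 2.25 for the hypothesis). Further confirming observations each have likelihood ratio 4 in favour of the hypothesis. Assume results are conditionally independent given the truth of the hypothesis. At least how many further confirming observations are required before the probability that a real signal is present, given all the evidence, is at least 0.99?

Prior odds = 0.125/0.875 = 1/7.
Combined Bayes factor of the evidence already in hand = 3 × 2.25 = 6.75.
Odds after that evidence = (1/7) × 6.75 = 27/28.
Target odds = 0.99/0.01 = 99.
Need 4ⁿ ≥ 99 ÷ (27/28) = 308/3.
4³ = 64 falls short of 308/3 but 4⁴ = 256 reaches it, so n = 4.

4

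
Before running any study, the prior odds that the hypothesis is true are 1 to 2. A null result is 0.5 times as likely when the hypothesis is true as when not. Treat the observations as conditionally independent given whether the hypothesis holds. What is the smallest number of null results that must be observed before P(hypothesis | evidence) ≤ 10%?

Prior odds = 0.5.
Likelihood ratio per null result = 0.5.
Target odds: 0.1 ÷ 0.9 = 1/9.
Require 0.5ⁿ ≤ 1/9 ÷ 0.5 = 2/9.
0.5² = 0.25 is still above 2/9 but 0.5³ = 0.125 is at or below it, so n = 3.

3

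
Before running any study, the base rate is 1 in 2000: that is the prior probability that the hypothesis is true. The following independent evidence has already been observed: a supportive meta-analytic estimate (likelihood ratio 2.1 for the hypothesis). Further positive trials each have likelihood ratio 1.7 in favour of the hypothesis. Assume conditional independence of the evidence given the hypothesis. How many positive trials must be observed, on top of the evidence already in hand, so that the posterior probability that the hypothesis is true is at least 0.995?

23

Prior odds = 0.0005/0.9995 = 1/1999.
Bayes factor of the evidence already in hand = 2.1.
Odds after that evidence = (1/1999) × 2.1 = 21/19990.
Target odds = 0.995/0.005 = 199.
Need 1.7ⁿ ≥ 199 ÷ (21/19990) = 3978010/21.
1.7²² ≈117456 falls short of 3978010/21 but 1.7²³ ≈199676 reaches it, so n = 23.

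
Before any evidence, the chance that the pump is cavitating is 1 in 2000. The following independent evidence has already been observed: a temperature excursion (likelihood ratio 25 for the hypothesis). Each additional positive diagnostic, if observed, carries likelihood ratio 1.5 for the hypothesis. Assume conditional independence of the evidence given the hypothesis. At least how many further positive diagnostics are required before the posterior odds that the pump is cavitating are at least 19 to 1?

Prior odds = 0.0005/0.9995 = 1/1999.
Bayes factor of the evidence already in hand = 25.
Odds after that evidence = (1/1999) × 25 = 25/1999.
Target odds = 19.
Need 1.5ⁿ ≥ 19 ÷ (25/1999) = 1519.24.
1.5¹⁸ = 387420489/262144 falls short of 1519.24 but 1.5¹⁹ ≈2216.84 reaches it, so n = 19.

19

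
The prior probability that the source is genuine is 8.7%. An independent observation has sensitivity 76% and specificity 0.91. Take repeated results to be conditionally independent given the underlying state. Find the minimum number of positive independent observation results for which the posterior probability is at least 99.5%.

Prior odds = 0.087/0.913 = 87/913.
False-positive rate = 1 − 0.91 = 0.09; likelihood ratio of a positive = 0.76/0.09 = 76/9.
Target odds: 0.995 ÷ 0.005 = 199.
Need (87/913) × (76/9)ⁿ ≥ 199, i.e. (76/9)ⁿ ≥ 181687/87.
(76/9)³ = 438976/729 falls short of 181687/87 but (76/9)⁴ = 33362176/6561 reaches it, so n = 4.

4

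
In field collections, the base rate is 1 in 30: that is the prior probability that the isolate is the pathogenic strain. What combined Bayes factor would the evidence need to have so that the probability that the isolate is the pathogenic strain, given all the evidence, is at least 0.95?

Prior odds = (1/30)/(29/30) = 1/29.
Target odds = 0.95/0.05 = 19.
Required Bayes factor = 19 ÷ (1/29) = 551.

551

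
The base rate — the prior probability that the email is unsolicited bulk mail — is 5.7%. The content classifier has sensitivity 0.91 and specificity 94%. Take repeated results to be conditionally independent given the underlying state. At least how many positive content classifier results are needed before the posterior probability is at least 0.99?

3

Prior odds: 0.057 ÷ 0.943 = 57/943.
False-positive rate = 1 − 0.94 = 0.06; likelihood ratio of a positive = 0.91/0.06 = 91/6.
Target posterior odds = 0.99/0.01 = 99.
Need (57/943) × (91/6)ⁿ ≥ 99, i.e. (91/6)ⁿ ≥ 31119/19.
(91/6)² = 8281/36 falls short of 31119/19 but (91/6)³ = 753571/216 reaches it, so n = 3.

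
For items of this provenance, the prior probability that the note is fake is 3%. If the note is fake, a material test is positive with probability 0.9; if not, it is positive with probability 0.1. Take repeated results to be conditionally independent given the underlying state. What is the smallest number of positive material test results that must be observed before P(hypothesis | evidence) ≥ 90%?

3

Prior odds: 0.03 ÷ 0.97 = 3/97.
Likelihood ratio of a positive = 0.9/0.1 = 9.
Target odds: 0.9 ÷ 0.1 = 9.
Require 9ⁿ ≥ 9 ÷ (3/97) = 291.
9² = 81 falls short of 291 but 9³ = 729 reaches it, so n = 3.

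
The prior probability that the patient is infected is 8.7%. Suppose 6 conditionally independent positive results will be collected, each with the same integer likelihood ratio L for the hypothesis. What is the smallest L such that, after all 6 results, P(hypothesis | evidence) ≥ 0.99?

4

Prior odds = 0.087/0.913 = 87/913.
Target odds = 0.99/0.01 = 99.
Need L⁶ ≥ 99 ÷ (87/913) = 30129/29.
3⁶ = 729 < 30129/29 ≤ 4096 = 4⁶, so L = 4.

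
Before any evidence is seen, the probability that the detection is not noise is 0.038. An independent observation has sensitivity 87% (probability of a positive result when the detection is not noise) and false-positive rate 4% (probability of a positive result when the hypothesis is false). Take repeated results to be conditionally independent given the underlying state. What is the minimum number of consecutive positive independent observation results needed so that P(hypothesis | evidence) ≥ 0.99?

Prior odds = 0.038/0.962 = 19/481.
Likelihood ratio of a positive result = 0.87/0.04 = 21.75.
Target posterior odds = 0.99/0.01 = 99.
Need (19/481) × 21.75ⁿ ≥ 99, i.e. 21.75ⁿ ≥ 47619/19.
21.75² = 473.0625 falls short of 47619/19 but 21.75³ = 658503/64 reaches it, so n = 3.

3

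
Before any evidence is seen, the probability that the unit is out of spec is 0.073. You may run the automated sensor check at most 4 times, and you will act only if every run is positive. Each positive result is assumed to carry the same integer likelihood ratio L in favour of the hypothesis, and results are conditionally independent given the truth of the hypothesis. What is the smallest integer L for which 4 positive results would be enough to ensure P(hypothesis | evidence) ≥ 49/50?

5

Prior odds = 0.073/0.927 = 73/927.
Target odds = 0.98/0.02 = 49.
Need L⁴ ≥ 49 ÷ (73/927) = 45423/73.
4⁴ = 256 < 45423/73 ≤ 625 = 5⁴, so L = 5.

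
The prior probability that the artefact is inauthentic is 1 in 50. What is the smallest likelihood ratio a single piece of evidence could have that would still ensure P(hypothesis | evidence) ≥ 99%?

Prior odds = 0.02/0.98 = 1/49.
Target odds = 0.99/0.01 = 99.
Required Bayes factor = 99 ÷ (1/49) = 4851.

4851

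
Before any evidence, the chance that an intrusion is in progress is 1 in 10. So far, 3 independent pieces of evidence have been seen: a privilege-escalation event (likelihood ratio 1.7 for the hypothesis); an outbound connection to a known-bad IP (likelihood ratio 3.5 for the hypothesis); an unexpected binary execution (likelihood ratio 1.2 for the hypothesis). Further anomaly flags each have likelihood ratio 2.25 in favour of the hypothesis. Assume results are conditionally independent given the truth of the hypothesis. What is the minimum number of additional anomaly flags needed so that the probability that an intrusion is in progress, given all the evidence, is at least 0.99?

Prior odds = 0.1/0.9 = 1/9.
Combined Bayes factor of the evidence already in hand = 1.7 × 3.5 × 1.2 = 7.14.
Odds after that evidence = (1/9) × 7.14 = 119/150.
Target odds = 0.99/0.01 = 99.
Need 2.25ⁿ ≥ 99 ÷ (119/150) = 14850/119.
2.25⁵ = 59049/1024 falls short of 14850/119 but 2.25⁶ = 531441/4096 reaches it, so n = 6.

6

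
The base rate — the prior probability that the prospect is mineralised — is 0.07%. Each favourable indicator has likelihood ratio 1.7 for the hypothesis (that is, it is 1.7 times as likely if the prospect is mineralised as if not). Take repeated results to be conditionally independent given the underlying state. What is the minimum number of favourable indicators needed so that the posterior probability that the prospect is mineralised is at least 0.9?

18

Prior odds: 0.0007 ÷ 0.9993 = 7/9993.
Likelihood ratio per favourable indicator = 1.7.
Target odds: 0.9 ÷ 0.1 = 9.
Require 1.7ⁿ ≥ 9 ÷ (7/9993) = 89937/7.
1.7¹⁷ ≈8272.4 falls short of 89937/7 but 1.7¹⁸ ≈14063.1 reaches it, so n = 18.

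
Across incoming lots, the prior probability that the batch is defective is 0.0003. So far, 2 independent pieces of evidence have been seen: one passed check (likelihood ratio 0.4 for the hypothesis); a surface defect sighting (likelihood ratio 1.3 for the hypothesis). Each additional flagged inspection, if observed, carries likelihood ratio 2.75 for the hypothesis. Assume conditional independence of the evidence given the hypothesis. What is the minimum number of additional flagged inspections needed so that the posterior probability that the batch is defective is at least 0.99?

Prior odds = 0.0003/0.9997 = 3/9997.
Combined Bayes factor of the evidence already in hand = 0.4 × 1.3 = 0.52.
Odds after that evidence = (3/9997) × 0.52 = 3/19225.
Target odds = 0.99/0.01 = 99.
Need 2.75ⁿ ≥ 99 ÷ (3/19225) = 634425.
2.75¹³ ≈514428 falls short of 634425 but 2.75¹⁴ ≈1.41468e+06 reaches it, so n = 14.

14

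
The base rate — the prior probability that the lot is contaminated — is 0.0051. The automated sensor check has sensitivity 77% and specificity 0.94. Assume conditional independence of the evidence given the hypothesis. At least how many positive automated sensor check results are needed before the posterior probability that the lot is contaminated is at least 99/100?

4

Prior odds = 0.0051/0.9949 = 51/9949.
False-positive rate = 1 − 0.94 = 0.06; likelihood ratio of a positive = 0.77/0.06 = 77/6.
Target odds: 0.99 ÷ 0.01 = 99.
Require (77/6)ⁿ ≥ 99 ÷ (51/9949) = 328317/17.
(77/6)³ = 456533/216 falls short of 328317/17 but (77/6)⁴ = 35153041/1296 reaches it, so n = 4.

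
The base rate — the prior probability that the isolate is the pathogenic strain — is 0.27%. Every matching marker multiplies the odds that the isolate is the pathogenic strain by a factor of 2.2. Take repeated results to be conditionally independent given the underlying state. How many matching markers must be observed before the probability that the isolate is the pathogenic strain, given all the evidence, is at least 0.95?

12

Prior odds: 0.0027 ÷ 0.9973 = 27/9973.
Likelihood ratio per matching marker = 2.2.
Target odds: 0.95 ÷ 0.05 = 19.
Need (27/9973) × 2.2ⁿ ≥ 19, i.e. 2.2ⁿ ≥ 189487/27.
2.2¹¹ ≈5843.18 falls short of 189487/27 but 2.2¹² ≈12855 reaches it, so n = 12.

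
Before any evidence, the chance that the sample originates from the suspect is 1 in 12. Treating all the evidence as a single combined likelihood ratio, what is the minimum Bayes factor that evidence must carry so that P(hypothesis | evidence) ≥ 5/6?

55

Prior odds = (1/12)/(11/12) = 1/11.
Target odds = (5/6)/(1/6) = 5.
Required Bayes factor = 5 ÷ (1/11) = 55.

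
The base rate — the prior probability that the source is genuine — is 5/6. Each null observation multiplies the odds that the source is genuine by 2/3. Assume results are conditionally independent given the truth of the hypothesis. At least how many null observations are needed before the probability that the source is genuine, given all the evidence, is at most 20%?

8

Prior odds = (5/6)/(1/6) = 5.
Likelihood ratio per null observation = 2/3.
Target odds: 0.2 ÷ 0.8 = 0.25.
Need 5 × (2/3)ⁿ ≤ 0.25, i.e. (2/3)ⁿ ≤ 0.05.
(2/3)⁷ = 128/2187 is still above 0.05 but (2/3)⁸ = 256/6561 is at or below it, so n = 8.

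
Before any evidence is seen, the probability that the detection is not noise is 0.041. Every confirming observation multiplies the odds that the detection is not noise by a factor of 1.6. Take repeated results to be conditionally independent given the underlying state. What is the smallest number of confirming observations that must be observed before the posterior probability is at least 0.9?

Prior odds = 0.041/0.959 = 41/959.
Likelihood ratio per confirming observation = 1.6.
Target posterior odds = 0.9/0.1 = 9.
Require 1.6ⁿ ≥ 9 ÷ (41/959) = 8631/41.
1.6¹¹ ≈175.922 falls short of 8631/41 but 1.6¹² ≈281.475 reaches it, so n = 12.

12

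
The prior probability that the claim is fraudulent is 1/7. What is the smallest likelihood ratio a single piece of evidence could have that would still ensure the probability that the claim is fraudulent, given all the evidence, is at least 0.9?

54

Prior odds = (1/7)/(6/7) = 1/6.
Target odds = 0.9/0.1 = 9.
Required Bayes factor = 9 ÷ (1/6) = 54.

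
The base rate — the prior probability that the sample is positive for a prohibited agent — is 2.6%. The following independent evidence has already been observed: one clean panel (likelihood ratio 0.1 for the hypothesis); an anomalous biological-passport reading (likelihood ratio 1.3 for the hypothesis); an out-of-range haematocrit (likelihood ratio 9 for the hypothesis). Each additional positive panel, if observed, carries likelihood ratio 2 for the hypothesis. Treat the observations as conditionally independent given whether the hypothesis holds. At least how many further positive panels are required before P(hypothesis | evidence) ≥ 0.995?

Prior odds = 0.026/0.974 = 13/487.
Combined Bayes factor of the evidence already in hand = 0.1 × 1.3 × 9 = 1.17.
Odds after that evidence = (13/487) × 1.17 = 1521/48700.
Target odds = 0.995/0.005 = 199.
Need 2ⁿ ≥ 199 ÷ (1521/48700) = 9691300/1521.
2¹² = 4096 falls short of 9691300/1521 but 2¹³ = 8192 reaches it, so n = 13.

13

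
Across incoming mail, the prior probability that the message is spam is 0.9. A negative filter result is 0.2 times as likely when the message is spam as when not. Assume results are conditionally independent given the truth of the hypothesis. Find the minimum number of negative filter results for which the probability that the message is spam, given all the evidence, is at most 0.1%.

6

Prior odds: 0.9 ÷ 0.1 = 9.
Likelihood ratio per negative filter result = 0.2.
Target posterior odds = 0.001/0.999 = 1/999.
Require 0.2ⁿ ≤ 1/999 ÷ 9 = 1/8991.
0.2⁵ = 0.00032 is still above 1/8991 but 0.2⁶ = 1/15625 is at or below it, so n = 6.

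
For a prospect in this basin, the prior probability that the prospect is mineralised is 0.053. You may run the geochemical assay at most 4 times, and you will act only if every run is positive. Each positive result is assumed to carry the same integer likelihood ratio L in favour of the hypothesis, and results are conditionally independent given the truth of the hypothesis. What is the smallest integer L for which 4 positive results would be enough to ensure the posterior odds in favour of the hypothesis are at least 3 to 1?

3

Prior odds = 0.053/0.947 = 53/947.
Target odds = 3.
Need L⁴ ≥ 3 ÷ (53/947) = 2841/53.
2⁴ = 16 < 2841/53 ≤ 81 = 3⁴, so L = 3.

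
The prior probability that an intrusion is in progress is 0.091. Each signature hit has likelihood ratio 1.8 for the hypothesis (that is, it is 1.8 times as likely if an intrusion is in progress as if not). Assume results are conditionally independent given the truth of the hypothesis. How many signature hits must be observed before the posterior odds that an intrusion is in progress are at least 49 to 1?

11

Prior odds: 0.091 ÷ 0.909 = 91/909.
Likelihood ratio per signature hit = 1.8.
Target odds = 49.
Need (91/909) × 1.8ⁿ ≥ 49, i.e. 1.8ⁿ ≥ 6363/13.
1.8¹⁰ ≈357.047 falls short of 6363/13 but 1.8¹¹ ≈642.684 reaches it, so n = 11.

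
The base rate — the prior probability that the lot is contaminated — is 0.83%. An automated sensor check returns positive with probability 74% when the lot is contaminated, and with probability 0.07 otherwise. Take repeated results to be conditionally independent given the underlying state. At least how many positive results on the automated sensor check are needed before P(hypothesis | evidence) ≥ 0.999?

5

Prior odds = 0.0083/0.9917 = 83/9917.
Likelihood ratio of a positive result = 0.74/0.07 = 74/7.
Target odds: 0.999 ÷ 0.001 = 999.
Need (83/9917) × (74/7)ⁿ ≥ 999, i.e. (74/7)ⁿ ≥ 9907083/83.
(74/7)⁴ = 29986576/2401 falls short of 9907083/83 but (74/7)⁵ ≈132029 reaches it, so n = 5.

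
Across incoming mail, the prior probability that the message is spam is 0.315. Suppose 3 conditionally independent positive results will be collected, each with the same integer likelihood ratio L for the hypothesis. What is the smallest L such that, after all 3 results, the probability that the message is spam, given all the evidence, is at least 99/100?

6

Prior odds = 0.315/0.685 = 63/137.
Target odds = 0.99/0.01 = 99.
Need L³ ≥ 99 ÷ (63/137) = 1507/7.
5³ = 125 < 1507/7 ≤ 216 = 6³, so L = 6.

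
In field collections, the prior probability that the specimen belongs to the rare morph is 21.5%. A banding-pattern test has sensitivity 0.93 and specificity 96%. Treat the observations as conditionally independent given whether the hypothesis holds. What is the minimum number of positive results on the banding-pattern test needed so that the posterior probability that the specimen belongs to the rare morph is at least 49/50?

Prior odds: 0.215 ÷ 0.785 = 43/157.
False-positive rate = 1 − 0.96 = 0.04; likelihood ratio of a positive = 0.93/0.04 = 23.25.
Target odds: 0.98 ÷ 0.02 = 49.
Require 23.25ⁿ ≥ 49 ÷ (43/157) = 7693/43.
23.25¹ = 23.25 falls short of 7693/43 but 23.25² = 540.5625 reaches it, so n = 2.

2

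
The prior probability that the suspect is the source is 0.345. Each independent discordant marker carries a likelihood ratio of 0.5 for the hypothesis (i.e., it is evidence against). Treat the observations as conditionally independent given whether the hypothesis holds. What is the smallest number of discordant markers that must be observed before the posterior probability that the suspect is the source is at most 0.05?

4

Prior odds = 0.345/0.655 = 69/131.
Likelihood ratio per discordant marker = 0.5.
Target odds: 0.05 ÷ 0.95 = 1/19.
Need (69/131) × 0.5ⁿ ≤ 1/19, i.e. 0.5ⁿ ≤ 131/1311.
0.5³ = 0.125 is still above 131/1311 but 0.5⁴ = 0.0625 is at or below it, so n = 4.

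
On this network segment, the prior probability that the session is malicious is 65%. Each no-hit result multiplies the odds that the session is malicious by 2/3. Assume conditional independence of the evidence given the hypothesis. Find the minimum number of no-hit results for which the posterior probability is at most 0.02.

Prior odds: 0.65 ÷ 0.35 = 13/7.
Likelihood ratio per no-hit result = 2/3.
Target posterior odds = 0.02/0.98 = 1/49.
Require (2/3)ⁿ ≤ 1/49 ÷ (13/7) = 1/91.
(2/3)¹¹ = 2048/177147 is still above 1/91 but (2/3)¹² = 4096/531441 is at or below it, so n = 12.

12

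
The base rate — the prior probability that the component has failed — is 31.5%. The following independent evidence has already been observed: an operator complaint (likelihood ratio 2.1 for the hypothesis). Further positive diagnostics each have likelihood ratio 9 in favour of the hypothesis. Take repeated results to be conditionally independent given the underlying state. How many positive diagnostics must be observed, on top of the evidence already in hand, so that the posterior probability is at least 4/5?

Prior odds = 0.315/0.685 = 63/137.
Bayes factor of the evidence already in hand = 2.1.
Odds after that evidence = (63/137) × 2.1 = 1323/1370.
Target odds = 0.8/0.2 = 4.
Need 9ⁿ ≥ 4 ÷ (1323/1370) = 5480/1323.
9¹ = 9, which meets the required 5480/1323; so n = 1.

1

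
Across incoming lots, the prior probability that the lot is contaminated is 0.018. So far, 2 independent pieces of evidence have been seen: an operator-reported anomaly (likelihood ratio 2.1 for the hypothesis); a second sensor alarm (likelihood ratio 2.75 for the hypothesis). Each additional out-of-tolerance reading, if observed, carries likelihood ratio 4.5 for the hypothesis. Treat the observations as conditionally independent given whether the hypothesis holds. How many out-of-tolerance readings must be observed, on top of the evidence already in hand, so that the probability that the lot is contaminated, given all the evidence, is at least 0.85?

Prior odds = 0.018/0.982 = 9/491.
Combined Bayes factor of the evidence already in hand = 2.1 × 2.75 = 5.775.
Odds after that evidence = (9/491) × 5.775 = 2079/19640.
Target odds = 0.85/0.15 = 17/3.
Need 4.5ⁿ ≥ 17/3 ÷ (2079/19640) = 333880/6237.
4.5² = 20.25 falls short of 333880/6237 but 4.5³ = 91.125 reaches it, so n = 3.

3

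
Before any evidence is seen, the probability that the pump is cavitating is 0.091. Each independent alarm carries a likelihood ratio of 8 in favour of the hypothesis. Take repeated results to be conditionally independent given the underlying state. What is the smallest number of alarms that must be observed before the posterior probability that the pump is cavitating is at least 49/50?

Prior odds = 0.091/0.909 = 91/909.
Likelihood ratio per alarm = 8.
Target odds: 0.98 ÷ 0.02 = 49.
Require 8ⁿ ≥ 49 ÷ (91/909) = 6363/13.
8² = 64 falls short of 6363/13 but 8³ = 512 reaches it, so n = 3.

3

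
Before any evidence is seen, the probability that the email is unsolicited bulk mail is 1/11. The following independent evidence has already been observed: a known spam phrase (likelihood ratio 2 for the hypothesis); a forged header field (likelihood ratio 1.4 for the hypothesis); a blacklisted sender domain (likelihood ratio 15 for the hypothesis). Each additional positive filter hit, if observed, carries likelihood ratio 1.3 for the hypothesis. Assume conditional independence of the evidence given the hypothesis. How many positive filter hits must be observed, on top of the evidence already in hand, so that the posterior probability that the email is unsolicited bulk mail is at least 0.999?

21

Prior odds = (1/11)/(10/11) = 0.1.
Combined Bayes factor of the evidence already in hand = 2 × 1.4 × 15 = 42.
Odds after that evidence = 0.1 × 42 = 4.2.
Target odds = 0.999/0.001 = 999.
Need 1.3ⁿ ≥ 999 ÷ 4.2 = 1665/7.
1.3²⁰ ≈190.05 falls short of 1665/7 but 1.3²¹ ≈247.065 reaches it, so n = 21.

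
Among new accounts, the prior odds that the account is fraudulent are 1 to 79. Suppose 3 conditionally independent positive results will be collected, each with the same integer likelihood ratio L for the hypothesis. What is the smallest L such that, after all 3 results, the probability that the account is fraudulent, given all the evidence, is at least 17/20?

8

Prior odds = 1/79.
Target odds = 0.85/0.15 = 17/3.
Need L³ ≥ 17/3 ÷ (1/79) = 1343/3.
7³ = 343 < 1343/3 ≤ 512 = 8³, so L = 8.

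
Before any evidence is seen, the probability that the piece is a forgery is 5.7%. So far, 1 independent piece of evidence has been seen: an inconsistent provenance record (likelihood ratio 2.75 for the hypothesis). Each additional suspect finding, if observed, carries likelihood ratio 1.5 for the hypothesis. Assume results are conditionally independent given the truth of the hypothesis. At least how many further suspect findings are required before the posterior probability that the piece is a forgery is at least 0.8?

Prior odds = 0.057/0.943 = 57/943.
Bayes factor of the evidence already in hand = 2.75.
Odds after that evidence = (57/943) × 2.75 = 627/3772.
Target odds = 0.8/0.2 = 4.
Need 1.5ⁿ ≥ 4 ÷ (627/3772) = 15088/627.
1.5⁷ = 17.0859375 falls short of 15088/627 but 1.5⁸ = 25.62890625 reaches it, so n = 8.

8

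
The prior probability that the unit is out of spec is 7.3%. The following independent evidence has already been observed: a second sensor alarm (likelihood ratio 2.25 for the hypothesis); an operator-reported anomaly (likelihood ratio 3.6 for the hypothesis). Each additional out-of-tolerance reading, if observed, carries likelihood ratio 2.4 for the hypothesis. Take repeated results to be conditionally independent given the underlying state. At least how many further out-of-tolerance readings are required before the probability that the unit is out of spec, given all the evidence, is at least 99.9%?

Prior odds = 0.073/0.927 = 73/927.
Combined Bayes factor of the evidence already in hand = 2.25 × 3.6 = 8.1.
Odds after that evidence = (73/927) × 8.1 = 657/1030.
Target odds = 0.999/0.001 = 999.
Need 2.4ⁿ ≥ 999 ÷ (657/1030) = 114330/73.
2.4⁸ = 429981696/390625 falls short of 114330/73 but 2.4⁹ ≈2641.81 reaches it, so n = 9.

9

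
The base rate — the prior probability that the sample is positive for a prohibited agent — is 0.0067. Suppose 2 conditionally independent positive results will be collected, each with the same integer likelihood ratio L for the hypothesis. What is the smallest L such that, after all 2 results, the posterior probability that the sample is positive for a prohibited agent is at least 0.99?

Prior odds = 0.0067/0.9933 = 67/9933.
Target odds = 0.99/0.01 = 99.
Need L² ≥ 99 ÷ (67/9933) = 983367/67.
121² = 14641 < 983367/67 ≤ 14884 = 122², so L = 122.

122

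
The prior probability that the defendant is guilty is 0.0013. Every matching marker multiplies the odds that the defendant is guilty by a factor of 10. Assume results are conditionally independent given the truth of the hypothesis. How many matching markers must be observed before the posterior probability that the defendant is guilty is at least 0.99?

5

Prior odds = 0.0013/0.9987 = 13/9987.
Likelihood ratio per matching marker = 10.
Target posterior odds = 0.99/0.01 = 99.
Require 10ⁿ ≥ 99 ÷ (13/9987) = 988713/13.
10⁴ = 10000 falls short of 988713/13 but 10⁵ = 100000 reaches it, so n = 5.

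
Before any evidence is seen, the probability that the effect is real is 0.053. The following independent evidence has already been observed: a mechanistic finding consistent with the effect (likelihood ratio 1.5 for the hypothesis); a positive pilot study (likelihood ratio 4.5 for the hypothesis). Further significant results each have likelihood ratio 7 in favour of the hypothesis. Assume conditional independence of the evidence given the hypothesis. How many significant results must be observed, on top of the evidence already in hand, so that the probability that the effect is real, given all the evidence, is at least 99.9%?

5

Prior odds = 0.053/0.947 = 53/947.
Combined Bayes factor of the evidence already in hand = 1.5 × 4.5 = 6.75.
Odds after that evidence = (53/947) × 6.75 = 1431/3788.
Target odds = 0.999/0.001 = 999.
Need 7ⁿ ≥ 999 ÷ (1431/3788) = 140156/53.
7⁴ = 2401 falls short of 140156/53 but 7⁵ = 16807 reaches it, so n = 5.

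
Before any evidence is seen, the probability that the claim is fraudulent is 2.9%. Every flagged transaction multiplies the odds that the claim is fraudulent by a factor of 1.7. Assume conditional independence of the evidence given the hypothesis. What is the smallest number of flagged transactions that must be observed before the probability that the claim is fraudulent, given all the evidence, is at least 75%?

9

Prior odds: 0.029 ÷ 0.971 = 29/971.
Likelihood ratio per flagged transaction = 1.7.
Target odds: 0.75 ÷ 0.25 = 3.
Require 1.7ⁿ ≥ 3 ÷ (29/971) = 2913/29.
1.7⁸ ≈69.7576 falls short of 2913/29 but 1.7⁹ ≈118.588 reaches it, so n = 9.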